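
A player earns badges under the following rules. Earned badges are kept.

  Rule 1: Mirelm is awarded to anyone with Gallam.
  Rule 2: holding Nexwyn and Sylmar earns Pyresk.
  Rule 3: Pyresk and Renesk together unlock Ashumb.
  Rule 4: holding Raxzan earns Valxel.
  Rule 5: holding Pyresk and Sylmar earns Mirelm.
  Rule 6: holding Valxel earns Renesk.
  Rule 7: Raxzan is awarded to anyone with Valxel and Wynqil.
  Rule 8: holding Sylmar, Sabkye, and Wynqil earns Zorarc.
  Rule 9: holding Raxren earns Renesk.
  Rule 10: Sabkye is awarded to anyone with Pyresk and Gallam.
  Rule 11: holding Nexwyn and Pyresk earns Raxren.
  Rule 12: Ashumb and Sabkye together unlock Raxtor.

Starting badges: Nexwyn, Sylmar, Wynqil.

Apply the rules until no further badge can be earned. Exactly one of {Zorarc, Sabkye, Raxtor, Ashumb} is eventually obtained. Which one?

With Nexwyn and Sylmar, Pyresk is earned (Rule 2).
With Nexwyn and Pyresk, Raxren is earned (Rule 11).
With Raxren, Renesk is earned (Rule 9).
With Pyresk and Renesk, Ashumb is earned (Rule 3).
Raxtor would need Ashumb and Sabkye (Rule 12), but Sabkye is never earned. Zorarc would need Sylmar, Sabkye, and Wynqil (Rule 8), but Sabkye is never earned. Sabkye would need Pyresk and Gallam (Rule 10), but Gallam is never earned.

Ashumb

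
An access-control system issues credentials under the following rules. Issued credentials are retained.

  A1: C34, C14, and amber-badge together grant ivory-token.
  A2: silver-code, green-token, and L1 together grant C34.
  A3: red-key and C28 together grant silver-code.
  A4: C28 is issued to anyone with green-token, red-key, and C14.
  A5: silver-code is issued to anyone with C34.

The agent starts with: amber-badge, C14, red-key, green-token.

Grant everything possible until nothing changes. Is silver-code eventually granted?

Yes

Holding green-token, red-key, and C14 grants C28 (A4).
Holding red-key and C28 grants silver-code (A3).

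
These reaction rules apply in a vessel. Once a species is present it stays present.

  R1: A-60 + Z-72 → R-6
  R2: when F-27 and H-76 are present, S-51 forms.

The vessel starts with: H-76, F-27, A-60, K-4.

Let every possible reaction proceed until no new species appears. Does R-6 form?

R-6 would need A-60 and Z-72 (R1), but Z-72 never forms.

No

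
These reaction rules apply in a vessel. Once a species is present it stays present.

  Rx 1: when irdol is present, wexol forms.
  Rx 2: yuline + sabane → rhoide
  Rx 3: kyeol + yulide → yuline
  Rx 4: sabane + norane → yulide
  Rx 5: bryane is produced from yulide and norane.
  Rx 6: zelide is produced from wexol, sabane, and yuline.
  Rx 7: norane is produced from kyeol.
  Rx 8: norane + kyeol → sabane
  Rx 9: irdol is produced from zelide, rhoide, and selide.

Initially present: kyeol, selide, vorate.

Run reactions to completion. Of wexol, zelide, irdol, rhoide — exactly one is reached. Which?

rhoide

kyeol present → norane forms (Rx 7).
norane and kyeol present → sabane forms (Rx 8).
sabane and norane present → yulide forms (Rx 4).
kyeol and yulide present → yuline forms (Rx 3).
yuline and sabane present → rhoide forms (Rx 2).
wexol would need irdol (Rx 1), but irdol never forms. irdol would need zelide, rhoide, and selide (Rx 9), but zelide never forms. zelide would need wexol, sabane, and yuline (Rx 6), but wexol never forms.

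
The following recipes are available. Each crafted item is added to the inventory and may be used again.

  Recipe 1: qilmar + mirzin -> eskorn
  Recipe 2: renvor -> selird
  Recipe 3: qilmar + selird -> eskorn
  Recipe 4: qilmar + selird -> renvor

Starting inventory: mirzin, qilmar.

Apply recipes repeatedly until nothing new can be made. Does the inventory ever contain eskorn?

Yes

qilmar + mirzin -> eskorn (Recipe 1).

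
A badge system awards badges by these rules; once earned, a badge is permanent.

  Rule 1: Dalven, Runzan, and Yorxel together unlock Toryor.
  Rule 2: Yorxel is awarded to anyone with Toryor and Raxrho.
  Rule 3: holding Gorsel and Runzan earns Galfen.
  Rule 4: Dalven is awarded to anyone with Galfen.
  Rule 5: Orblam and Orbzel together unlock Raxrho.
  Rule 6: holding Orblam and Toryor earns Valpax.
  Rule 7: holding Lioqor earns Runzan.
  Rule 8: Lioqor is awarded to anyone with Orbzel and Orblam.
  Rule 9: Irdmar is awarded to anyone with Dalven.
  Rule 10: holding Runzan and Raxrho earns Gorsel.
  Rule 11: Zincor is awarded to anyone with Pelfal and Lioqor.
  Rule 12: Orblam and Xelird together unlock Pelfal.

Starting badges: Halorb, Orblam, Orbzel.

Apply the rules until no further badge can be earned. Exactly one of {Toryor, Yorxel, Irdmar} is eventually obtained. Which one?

Irdmar

With Orbzel and Orblam, Lioqor is earned (Rule 8).
With Orblam and Orbzel, Raxrho is earned (Rule 5).
With Lioqor, Runzan is earned (Rule 7).
With Runzan and Raxrho, Gorsel is earned (Rule 10).
With Gorsel and Runzan, Galfen is earned (Rule 3).
With Galfen, Dalven is earned (Rule 4).
With Dalven, Irdmar is earned (Rule 9).
Toryor would need Dalven, Runzan, and Yorxel (Rule 1), but Yorxel is never earned. Yorxel would need Toryor and Raxrho (Rule 2), but Toryor is never earned.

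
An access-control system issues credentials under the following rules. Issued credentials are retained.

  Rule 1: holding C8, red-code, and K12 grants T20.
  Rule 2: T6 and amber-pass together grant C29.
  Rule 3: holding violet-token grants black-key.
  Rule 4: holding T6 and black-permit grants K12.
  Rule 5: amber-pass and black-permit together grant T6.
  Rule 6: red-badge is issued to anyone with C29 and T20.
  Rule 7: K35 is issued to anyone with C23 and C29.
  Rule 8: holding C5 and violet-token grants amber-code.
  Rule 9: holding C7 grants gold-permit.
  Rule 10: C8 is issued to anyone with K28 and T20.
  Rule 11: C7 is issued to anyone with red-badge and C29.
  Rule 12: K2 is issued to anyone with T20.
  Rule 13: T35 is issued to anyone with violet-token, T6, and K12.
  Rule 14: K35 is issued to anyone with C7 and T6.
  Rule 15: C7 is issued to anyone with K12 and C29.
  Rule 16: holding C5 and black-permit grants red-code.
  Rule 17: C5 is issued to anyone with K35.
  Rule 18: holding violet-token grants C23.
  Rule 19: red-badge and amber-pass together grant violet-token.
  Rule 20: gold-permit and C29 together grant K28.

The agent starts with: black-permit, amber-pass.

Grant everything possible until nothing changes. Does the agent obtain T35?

T35 would need violet-token, T6, and K12 (Rule 13), but violet-token is never granted.

No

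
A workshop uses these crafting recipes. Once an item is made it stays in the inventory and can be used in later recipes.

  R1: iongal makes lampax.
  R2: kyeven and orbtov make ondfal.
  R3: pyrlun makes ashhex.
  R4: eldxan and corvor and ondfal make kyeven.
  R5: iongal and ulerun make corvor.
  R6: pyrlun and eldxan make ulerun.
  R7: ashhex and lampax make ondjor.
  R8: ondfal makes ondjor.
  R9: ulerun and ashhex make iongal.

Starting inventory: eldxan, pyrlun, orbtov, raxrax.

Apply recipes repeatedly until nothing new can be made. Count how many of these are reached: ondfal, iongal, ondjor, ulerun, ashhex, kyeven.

pyrlun and eldxan → ulerun (R6).
Using R3, pyrlun makes ashhex.
ulerun and ashhex → iongal (R9).
iongal → lampax (R1).
Using R7, ashhex and lampax make ondjor.
ondfal would need kyeven and orbtov (R2), but kyeven is never obtained.
iongal: reached.
ondjor: reached.
ulerun: reached.
ashhex: reached.
kyeven would need eldxan, corvor, and ondfal (R4), but ondfal is never obtained.
Reached: iongal, ondjor, ulerun, and ashhex — 4 of the 6.

4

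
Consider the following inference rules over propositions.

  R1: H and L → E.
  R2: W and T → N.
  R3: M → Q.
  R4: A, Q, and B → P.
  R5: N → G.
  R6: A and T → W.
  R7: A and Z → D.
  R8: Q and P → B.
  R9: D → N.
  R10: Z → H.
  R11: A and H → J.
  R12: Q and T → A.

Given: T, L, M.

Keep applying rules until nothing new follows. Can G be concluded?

M holds, so Q follows (R3).
From Q and T, R12 gives A.
A and T hold, so W follows (R6).
From W and T, R2 gives N.
N holds, so G follows (R5).

Yes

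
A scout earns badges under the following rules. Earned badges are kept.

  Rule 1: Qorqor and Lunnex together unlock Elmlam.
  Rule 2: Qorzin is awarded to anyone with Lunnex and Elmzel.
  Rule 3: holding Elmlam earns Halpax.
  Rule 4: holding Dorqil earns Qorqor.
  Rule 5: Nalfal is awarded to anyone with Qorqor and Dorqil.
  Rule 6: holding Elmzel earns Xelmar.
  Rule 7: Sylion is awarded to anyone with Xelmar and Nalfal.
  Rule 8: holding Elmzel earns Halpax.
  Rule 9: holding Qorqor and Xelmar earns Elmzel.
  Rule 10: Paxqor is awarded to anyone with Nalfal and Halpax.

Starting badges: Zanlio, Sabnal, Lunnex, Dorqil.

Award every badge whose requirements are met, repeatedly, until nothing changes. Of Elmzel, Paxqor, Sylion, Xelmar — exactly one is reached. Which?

Paxqor

With Dorqil, Qorqor is earned (Rule 4).
With Qorqor and Dorqil, Nalfal is earned (Rule 5).
With Qorqor and Lunnex, Elmlam is earned (Rule 1).
With Elmlam, Halpax is earned (Rule 3).
With Nalfal and Halpax, Paxqor is earned (Rule 10).
Sylion would need Xelmar and Nalfal (Rule 7), but Xelmar is never earned. Elmzel would need Qorqor and Xelmar (Rule 9), but Xelmar is never earned. Xelmar would need Elmzel (Rule 6), but Elmzel is never earned.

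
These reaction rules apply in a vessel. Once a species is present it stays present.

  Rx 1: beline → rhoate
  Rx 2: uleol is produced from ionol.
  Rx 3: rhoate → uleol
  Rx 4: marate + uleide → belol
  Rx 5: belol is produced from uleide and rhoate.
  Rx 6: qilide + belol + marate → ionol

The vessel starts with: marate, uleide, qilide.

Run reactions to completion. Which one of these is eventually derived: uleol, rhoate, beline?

uleol

marate and uleide present → belol forms (Rx 4).
qilide, belol, and marate present → ionol forms (Rx 6).
ionol present → uleol forms (Rx 2).
No rule produces beline, and it is not given. rhoate would need beline (Rx 1), but beline never forms.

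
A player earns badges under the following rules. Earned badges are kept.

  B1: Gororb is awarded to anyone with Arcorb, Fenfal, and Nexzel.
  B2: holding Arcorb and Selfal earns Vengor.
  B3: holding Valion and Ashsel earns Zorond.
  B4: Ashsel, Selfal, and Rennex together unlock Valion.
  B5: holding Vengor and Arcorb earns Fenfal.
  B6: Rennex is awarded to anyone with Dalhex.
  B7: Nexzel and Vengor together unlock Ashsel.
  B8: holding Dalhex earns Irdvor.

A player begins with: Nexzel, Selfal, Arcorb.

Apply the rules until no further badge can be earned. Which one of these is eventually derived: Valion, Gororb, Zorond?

Gororb

With Arcorb and Selfal, Vengor is earned (B2).
With Vengor and Arcorb, Fenfal is earned (B5).
With Arcorb, Fenfal, and Nexzel, Gororb is earned (B1).
Valion would need Ashsel, Selfal, and Rennex (B4), but Rennex is never earned. Zorond would need Valion and Ashsel (B3), but Valion is never earned.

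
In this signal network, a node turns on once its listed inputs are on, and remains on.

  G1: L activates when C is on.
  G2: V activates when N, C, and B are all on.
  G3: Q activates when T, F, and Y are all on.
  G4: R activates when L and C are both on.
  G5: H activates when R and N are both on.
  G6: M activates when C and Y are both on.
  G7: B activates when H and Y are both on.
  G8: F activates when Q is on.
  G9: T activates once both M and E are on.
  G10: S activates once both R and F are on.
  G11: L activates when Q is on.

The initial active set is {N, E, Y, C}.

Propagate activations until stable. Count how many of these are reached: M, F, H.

C is on, so L activates (G1).
G6: C and Y on → M on.
G4: L and C on → R on.
G5: R and N on → H on.
M: reached.
F would need Q (G8), but Q never turns on.
H: reached.
Reached: M and H — 2 of the 3.

2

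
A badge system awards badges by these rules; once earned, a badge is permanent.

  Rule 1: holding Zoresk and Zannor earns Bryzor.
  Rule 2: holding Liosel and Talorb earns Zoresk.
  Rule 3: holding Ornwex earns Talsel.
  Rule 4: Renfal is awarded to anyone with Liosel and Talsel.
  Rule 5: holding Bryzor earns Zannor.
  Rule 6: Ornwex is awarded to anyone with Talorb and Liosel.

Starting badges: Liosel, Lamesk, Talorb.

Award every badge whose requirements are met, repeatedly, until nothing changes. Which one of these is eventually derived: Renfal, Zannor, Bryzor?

With Talorb and Liosel, Ornwex is earned (Rule 6).
With Ornwex, Talsel is earned (Rule 3).
With Liosel and Talsel, Renfal is earned (Rule 4).
Zannor would need Bryzor (Rule 5), but Bryzor is never earned. Bryzor would need Zoresk and Zannor (Rule 1), but Zannor is never earned.

Renfal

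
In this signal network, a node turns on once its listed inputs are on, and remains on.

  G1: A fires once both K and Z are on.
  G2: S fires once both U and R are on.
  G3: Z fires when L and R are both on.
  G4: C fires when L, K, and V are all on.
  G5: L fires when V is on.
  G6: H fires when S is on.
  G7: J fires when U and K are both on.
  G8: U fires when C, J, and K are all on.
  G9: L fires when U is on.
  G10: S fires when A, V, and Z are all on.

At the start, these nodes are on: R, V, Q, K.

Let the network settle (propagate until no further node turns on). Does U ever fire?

No

U would need C, J, and K (G8), but J never turns on.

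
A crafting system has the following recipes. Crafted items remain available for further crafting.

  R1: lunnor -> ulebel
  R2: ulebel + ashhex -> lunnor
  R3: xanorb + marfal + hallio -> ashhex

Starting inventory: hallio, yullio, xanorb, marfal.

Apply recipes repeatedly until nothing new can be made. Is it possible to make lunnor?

No

lunnor would need ulebel and ashhex (R2), but ulebel is never obtained.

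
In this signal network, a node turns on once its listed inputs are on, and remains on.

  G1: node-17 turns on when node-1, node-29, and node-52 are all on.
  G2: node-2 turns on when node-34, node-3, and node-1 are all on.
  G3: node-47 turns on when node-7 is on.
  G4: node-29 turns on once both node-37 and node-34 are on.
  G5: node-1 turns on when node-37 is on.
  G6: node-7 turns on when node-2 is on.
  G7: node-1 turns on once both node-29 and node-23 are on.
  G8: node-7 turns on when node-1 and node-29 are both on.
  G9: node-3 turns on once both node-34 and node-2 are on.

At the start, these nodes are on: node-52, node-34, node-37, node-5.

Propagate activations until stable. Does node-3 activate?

No

node-3 would need node-34 and node-2 (G9), but node-2 never turns on.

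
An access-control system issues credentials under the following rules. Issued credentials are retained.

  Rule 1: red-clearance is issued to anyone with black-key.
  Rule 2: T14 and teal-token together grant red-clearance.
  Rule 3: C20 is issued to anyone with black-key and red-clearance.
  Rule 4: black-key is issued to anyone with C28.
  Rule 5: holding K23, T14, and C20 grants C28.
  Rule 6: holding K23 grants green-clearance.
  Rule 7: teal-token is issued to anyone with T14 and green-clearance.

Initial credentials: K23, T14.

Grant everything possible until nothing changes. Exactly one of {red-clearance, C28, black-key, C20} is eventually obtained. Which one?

red-clearance

Holding K23 grants green-clearance (Rule 6).
Holding T14 and green-clearance grants teal-token (Rule 7).
Holding T14 and teal-token grants red-clearance (Rule 2).
C28 would need K23, T14, and C20 (Rule 5), but C20 is never granted. C20 would need black-key and red-clearance (Rule 3), but black-key is never granted. black-key would need C28 (Rule 4), but C28 is never granted.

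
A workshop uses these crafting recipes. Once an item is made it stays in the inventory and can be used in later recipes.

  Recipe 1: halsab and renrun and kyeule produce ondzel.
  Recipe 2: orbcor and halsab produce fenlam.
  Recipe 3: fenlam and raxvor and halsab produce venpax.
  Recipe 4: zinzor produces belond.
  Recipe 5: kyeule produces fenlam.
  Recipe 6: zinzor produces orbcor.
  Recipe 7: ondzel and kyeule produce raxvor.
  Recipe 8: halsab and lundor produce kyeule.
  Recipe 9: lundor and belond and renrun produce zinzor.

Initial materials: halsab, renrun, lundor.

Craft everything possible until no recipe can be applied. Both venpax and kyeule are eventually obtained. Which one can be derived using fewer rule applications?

kyeule

kyeule: halsab and lundor → kyeule (Recipe 8). [1 rule application]
venpax: Using Recipe 8, halsab and lundor make kyeule. Using Recipe 1, halsab, renrun, and kyeule make ondzel. Using Recipe 5, kyeule makes fenlam. ondzel and kyeule → raxvor (Recipe 7). fenlam and raxvor and halsab → venpax (Recipe 3). [5 rule applications]
kyeule needs fewer.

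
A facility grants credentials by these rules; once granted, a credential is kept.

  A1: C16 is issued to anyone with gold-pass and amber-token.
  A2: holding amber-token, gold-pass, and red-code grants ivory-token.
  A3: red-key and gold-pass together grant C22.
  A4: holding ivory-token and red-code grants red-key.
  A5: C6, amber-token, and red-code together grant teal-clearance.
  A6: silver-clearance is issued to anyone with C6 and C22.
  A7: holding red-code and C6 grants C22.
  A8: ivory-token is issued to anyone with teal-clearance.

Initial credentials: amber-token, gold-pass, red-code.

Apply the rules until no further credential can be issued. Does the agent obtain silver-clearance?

silver-clearance would need C6 and C22 (A6), but C6 is never granted.

No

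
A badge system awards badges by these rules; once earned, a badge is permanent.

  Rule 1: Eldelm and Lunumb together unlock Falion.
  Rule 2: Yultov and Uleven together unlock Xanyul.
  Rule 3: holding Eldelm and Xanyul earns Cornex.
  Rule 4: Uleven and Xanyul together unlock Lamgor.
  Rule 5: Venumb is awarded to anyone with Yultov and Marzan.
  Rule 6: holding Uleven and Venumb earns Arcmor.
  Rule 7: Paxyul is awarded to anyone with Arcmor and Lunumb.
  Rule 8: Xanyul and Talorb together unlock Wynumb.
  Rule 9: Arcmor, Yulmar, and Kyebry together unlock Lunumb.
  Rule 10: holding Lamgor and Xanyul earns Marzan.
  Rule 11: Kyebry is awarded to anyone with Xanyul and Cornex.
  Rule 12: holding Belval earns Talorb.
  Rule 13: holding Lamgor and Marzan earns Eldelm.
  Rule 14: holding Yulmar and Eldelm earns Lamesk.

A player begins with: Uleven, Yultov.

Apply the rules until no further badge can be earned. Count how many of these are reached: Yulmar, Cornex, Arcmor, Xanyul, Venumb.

4

With Yultov and Uleven, Xanyul is earned (Rule 2).
With Uleven and Xanyul, Lamgor is earned (Rule 4).
With Lamgor and Xanyul, Marzan is earned (Rule 10).
With Lamgor and Marzan, Eldelm is earned (Rule 13).
With Yultov and Marzan, Venumb is earned (Rule 5).
With Uleven and Venumb, Arcmor is earned (Rule 6).
With Eldelm and Xanyul, Cornex is earned (Rule 3).
No rule produces Yulmar, and it is not given.
Cornex: reached.
Arcmor: reached.
Xanyul: reached.
Venumb: reached.
Reached: Cornex, Arcmor, Xanyul, and Venumb — 4 of the 5.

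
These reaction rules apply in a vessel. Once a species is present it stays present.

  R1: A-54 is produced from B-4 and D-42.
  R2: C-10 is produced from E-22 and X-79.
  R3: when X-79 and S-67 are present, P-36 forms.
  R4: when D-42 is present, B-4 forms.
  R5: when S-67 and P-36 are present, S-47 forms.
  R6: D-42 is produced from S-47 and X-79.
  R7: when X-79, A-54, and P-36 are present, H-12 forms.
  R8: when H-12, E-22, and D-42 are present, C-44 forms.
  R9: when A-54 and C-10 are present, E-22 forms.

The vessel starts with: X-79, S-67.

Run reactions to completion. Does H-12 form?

Yes

X-79 and S-67 present → P-36 forms (R3).
S-67 and P-36 present → S-47 forms (R5).
S-47 and X-79 present → D-42 forms (R6).
D-42 present → B-4 forms (R4).
B-4 and D-42 present → A-54 forms (R1).
X-79, A-54, and P-36 present → H-12 forms (R7).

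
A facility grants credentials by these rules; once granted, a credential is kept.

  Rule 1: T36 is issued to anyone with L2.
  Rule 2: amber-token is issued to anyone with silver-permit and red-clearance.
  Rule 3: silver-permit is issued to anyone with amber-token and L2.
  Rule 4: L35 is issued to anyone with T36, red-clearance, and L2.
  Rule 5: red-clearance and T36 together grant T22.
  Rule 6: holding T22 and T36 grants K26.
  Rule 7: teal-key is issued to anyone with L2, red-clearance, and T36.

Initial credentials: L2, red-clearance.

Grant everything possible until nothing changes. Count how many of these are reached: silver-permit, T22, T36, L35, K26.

Holding L2 grants T36 (Rule 1).
Holding T36, red-clearance, and L2 grants L35 (Rule 4).
Holding red-clearance and T36 grants T22 (Rule 5).
Holding T22 and T36 grants K26 (Rule 6).
silver-permit would need amber-token and L2 (Rule 3), but amber-token is never granted.
T22: reached.
T36: reached.
L35: reached.
K26: reached.
Reached: T22, T36, L35, and K26 — 4 of the 5.

4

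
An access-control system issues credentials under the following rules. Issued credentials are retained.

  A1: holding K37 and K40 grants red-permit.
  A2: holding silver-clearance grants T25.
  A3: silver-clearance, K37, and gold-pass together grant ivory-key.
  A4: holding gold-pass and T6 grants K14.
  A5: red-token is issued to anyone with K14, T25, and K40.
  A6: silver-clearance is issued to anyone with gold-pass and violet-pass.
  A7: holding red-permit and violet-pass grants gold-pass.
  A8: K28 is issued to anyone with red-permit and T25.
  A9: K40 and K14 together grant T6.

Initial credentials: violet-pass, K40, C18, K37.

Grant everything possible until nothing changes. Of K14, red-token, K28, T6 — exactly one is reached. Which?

Holding K37 and K40 grants red-permit (A1).
Holding red-permit and violet-pass grants gold-pass (A7).
Holding gold-pass and violet-pass grants silver-clearance (A6).
Holding silver-clearance grants T25 (A2).
Holding red-permit and T25 grants K28 (A8).
T6 would need K40 and K14 (A9), but K14 is never granted. K14 would need gold-pass and T6 (A4), but T6 is never granted. red-token would need K14, T25, and K40 (A5), but K14 is never granted.

K28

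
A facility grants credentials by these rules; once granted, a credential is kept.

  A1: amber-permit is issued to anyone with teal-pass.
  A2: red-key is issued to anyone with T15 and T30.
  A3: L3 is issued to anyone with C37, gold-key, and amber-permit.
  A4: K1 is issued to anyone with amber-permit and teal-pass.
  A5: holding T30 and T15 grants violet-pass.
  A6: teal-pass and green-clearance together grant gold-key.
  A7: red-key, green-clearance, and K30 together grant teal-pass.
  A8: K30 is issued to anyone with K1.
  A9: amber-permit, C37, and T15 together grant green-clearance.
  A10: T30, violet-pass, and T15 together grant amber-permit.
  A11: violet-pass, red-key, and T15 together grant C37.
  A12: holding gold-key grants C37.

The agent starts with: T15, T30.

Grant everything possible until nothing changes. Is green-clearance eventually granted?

Yes

Holding T15 and T30 grants red-key (A2).
Holding T30 and T15 grants violet-pass (A5).
Holding violet-pass, red-key, and T15 grants C37 (A11).
Holding T30, violet-pass, and T15 grants amber-permit (A10).
Holding amber-permit, C37, and T15 grants green-clearance (A9).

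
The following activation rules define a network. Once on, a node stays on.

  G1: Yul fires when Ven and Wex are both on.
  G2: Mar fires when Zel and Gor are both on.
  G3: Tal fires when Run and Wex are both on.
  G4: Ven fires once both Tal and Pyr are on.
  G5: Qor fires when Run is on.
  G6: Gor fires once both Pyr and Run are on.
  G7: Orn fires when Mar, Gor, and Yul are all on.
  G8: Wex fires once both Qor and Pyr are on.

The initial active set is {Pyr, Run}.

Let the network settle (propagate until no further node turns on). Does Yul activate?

Yes

G5: Run on → Qor on.
G8: Qor and Pyr on → Wex on.
G3: Run and Wex on → Tal on.
G4: Tal and Pyr on → Ven on.
G1: Ven and Wex on → Yul on.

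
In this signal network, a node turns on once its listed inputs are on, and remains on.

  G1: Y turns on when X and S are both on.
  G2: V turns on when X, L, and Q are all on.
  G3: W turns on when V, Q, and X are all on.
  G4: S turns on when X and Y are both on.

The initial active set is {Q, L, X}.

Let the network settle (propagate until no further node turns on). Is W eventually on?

Yes

X, L, and Q are on, so V turns on (G2).
V, Q, and X are on, so W turns on (G3).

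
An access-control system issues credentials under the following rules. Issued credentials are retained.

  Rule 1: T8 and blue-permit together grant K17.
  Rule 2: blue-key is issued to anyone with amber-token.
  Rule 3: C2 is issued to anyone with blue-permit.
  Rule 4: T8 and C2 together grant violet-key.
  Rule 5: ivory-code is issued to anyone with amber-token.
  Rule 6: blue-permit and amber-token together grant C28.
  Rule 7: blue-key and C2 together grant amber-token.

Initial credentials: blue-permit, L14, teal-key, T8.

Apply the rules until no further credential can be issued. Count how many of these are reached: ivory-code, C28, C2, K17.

2

Holding T8 and blue-permit grants K17 (Rule 1).
Holding blue-permit grants C2 (Rule 3).
ivory-code would need amber-token (Rule 5), but amber-token is never granted.
C28 would need blue-permit and amber-token (Rule 6), but amber-token is never granted.
C2: reached.
K17: reached.
Reached: C2 and K17 — 2 of the 4.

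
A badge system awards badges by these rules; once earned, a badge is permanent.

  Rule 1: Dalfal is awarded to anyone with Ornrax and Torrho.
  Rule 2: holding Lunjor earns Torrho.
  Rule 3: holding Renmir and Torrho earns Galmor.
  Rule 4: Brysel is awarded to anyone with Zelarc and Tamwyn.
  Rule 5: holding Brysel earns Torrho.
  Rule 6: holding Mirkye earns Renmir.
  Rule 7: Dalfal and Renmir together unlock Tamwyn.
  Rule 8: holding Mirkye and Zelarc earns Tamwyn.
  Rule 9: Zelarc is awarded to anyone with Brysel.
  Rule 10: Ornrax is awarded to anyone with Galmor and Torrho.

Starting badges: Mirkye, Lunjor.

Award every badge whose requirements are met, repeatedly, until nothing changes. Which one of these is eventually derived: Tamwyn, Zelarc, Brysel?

Tamwyn

With Mirkye, Renmir is earned (Rule 6).
With Lunjor, Torrho is earned (Rule 2).
With Renmir and Torrho, Galmor is earned (Rule 3).
With Galmor and Torrho, Ornrax is earned (Rule 10).
With Ornrax and Torrho, Dalfal is earned (Rule 1).
With Dalfal and Renmir, Tamwyn is earned (Rule 7).
Zelarc would need Brysel (Rule 9), but Brysel is never earned. Brysel would need Zelarc and Tamwyn (Rule 4), but Zelarc is never earned.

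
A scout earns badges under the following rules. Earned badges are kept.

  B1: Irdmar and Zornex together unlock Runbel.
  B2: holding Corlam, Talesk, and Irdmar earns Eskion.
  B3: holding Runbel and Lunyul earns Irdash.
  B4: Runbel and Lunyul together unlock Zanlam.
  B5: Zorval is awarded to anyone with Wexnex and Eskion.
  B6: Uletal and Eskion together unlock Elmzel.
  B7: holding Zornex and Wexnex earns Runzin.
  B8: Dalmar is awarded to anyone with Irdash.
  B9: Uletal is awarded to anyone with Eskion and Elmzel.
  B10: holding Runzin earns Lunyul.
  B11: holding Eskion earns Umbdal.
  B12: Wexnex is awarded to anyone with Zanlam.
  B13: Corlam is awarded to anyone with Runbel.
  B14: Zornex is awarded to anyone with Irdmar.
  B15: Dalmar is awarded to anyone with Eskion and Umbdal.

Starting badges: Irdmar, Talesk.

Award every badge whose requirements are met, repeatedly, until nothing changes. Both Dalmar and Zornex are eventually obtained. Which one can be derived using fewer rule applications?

Zornex

Zornex: With Irdmar, Zornex is earned (B14). [1 rule application]
Dalmar: With Irdmar, Zornex is earned (B14). With Irdmar and Zornex, Runbel is earned (B1). With Runbel, Corlam is earned (B13). With Corlam, Talesk, and Irdmar, Eskion is earned (B2). With Eskion, Umbdal is earned (B11). With Eskion and Umbdal, Dalmar is earned (B15). [6 rule applications]
Zornex needs fewer.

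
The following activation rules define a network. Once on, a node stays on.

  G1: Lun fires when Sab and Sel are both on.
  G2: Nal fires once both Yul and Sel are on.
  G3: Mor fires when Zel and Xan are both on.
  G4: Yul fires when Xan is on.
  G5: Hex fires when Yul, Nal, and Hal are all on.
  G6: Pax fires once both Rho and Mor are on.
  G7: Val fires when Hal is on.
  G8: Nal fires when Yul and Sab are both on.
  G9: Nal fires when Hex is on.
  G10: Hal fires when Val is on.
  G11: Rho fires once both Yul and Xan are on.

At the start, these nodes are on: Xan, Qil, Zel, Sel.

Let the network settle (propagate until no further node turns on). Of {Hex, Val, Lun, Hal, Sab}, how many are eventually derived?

Hex would need Yul, Nal, and Hal (G5), but Hal never turns on.
Val would need Hal (G7), but Hal never turns on.
Lun would need Sab and Sel (G1), but Sab never turns on.
Hal would need Val (G10), but Val never turns on.
No rule produces Sab, and it is not given.
None of the 5 are reached.

0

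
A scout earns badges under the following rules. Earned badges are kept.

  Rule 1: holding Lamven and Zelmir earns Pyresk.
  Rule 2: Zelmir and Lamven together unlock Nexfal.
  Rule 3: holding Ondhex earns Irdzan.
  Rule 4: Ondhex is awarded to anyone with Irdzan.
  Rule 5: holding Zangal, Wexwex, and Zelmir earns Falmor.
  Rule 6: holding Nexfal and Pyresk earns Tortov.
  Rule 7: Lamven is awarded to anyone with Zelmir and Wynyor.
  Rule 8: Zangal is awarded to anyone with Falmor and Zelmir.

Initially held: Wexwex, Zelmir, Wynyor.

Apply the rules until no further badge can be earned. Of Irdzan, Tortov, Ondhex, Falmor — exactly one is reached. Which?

Tortov

With Zelmir and Wynyor, Lamven is earned (Rule 7).
With Lamven and Zelmir, Pyresk is earned (Rule 1).
With Zelmir and Lamven, Nexfal is earned (Rule 2).
With Nexfal and Pyresk, Tortov is earned (Rule 6).
Falmor would need Zangal, Wexwex, and Zelmir (Rule 5), but Zangal is never earned. Ondhex would need Irdzan (Rule 4), but Irdzan is never earned. Irdzan would need Ondhex (Rule 3), but Ondhex is never earned.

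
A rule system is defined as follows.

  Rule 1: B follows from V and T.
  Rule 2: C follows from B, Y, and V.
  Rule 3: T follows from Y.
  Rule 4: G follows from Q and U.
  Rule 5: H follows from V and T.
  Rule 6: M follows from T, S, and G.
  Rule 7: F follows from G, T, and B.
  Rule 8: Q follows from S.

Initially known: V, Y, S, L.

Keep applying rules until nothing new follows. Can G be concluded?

G would need Q and U (Rule 4), but U is never established.

No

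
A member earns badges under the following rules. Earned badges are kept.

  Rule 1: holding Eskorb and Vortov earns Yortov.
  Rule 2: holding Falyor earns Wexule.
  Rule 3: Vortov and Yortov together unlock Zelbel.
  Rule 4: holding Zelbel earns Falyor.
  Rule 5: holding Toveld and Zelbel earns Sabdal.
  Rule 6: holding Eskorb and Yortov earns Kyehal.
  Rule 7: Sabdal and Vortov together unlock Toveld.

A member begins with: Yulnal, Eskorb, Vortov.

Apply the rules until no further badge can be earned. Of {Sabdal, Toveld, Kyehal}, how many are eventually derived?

1

With Eskorb and Vortov, Yortov is earned (Rule 1).
With Eskorb and Yortov, Kyehal is earned (Rule 6).
Sabdal would need Toveld and Zelbel (Rule 5), but Toveld is never earned.
Toveld would need Sabdal and Vortov (Rule 7), but Sabdal is never earned.
Kyehal: reached.
Reached: Kyehal — 1 of the 3.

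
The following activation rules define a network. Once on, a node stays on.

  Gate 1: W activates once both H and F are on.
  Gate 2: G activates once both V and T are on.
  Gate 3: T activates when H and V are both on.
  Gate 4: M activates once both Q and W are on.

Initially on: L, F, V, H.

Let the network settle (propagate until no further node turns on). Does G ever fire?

Gate 3: H and V on → T on.
Gate 2: V and T on → G on.

Yes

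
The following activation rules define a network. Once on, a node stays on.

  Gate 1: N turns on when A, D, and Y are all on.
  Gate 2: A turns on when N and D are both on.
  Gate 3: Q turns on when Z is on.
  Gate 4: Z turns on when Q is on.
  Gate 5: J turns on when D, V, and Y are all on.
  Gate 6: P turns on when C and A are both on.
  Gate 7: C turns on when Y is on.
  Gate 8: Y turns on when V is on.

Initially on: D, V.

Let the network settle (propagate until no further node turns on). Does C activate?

Yes

Gate 8: V on → Y on.
Gate 7: Y on → C on.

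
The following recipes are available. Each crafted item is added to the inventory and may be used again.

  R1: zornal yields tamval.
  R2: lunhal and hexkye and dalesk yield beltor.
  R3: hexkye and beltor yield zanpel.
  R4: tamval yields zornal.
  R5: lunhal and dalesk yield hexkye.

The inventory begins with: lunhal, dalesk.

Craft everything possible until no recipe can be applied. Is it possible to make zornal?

No

zornal would need tamval (R4), but tamval is never obtained.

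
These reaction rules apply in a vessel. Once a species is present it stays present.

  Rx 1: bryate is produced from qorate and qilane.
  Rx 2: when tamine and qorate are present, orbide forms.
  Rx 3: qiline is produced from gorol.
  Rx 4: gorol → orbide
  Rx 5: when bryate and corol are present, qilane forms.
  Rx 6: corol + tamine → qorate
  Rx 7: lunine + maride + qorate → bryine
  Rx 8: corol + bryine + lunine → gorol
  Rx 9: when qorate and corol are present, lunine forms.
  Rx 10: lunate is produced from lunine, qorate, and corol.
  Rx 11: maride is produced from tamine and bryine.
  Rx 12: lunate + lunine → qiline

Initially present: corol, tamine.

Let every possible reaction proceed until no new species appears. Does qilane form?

qilane would need bryate and corol (Rx 5), but bryate never forms.

No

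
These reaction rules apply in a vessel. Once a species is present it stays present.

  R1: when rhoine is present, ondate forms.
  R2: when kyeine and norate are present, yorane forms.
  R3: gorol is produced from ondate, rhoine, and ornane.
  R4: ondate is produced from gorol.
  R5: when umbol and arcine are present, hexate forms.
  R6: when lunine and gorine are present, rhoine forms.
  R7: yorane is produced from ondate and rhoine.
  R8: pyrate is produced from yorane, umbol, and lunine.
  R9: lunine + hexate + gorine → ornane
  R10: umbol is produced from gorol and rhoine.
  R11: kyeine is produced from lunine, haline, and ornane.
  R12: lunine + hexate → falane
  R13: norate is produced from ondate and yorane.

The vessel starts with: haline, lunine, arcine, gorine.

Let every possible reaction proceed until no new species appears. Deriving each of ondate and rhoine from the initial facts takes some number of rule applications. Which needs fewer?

rhoine

rhoine: lunine and gorine present → rhoine forms (R6). [1 rule application]
ondate: lunine and gorine present → rhoine forms (R6). rhoine present → ondate forms (R1). [2 rule applications]
rhoine needs fewer.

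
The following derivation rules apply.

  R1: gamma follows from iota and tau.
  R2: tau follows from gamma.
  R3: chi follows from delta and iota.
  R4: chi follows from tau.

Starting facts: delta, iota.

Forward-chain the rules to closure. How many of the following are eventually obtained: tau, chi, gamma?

1

From delta and iota, R3 gives chi.
tau would need gamma (R2), but gamma is never established.
chi: reached.
gamma would need iota and tau (R1), but tau is never established.
Reached: chi — 1 of the 3.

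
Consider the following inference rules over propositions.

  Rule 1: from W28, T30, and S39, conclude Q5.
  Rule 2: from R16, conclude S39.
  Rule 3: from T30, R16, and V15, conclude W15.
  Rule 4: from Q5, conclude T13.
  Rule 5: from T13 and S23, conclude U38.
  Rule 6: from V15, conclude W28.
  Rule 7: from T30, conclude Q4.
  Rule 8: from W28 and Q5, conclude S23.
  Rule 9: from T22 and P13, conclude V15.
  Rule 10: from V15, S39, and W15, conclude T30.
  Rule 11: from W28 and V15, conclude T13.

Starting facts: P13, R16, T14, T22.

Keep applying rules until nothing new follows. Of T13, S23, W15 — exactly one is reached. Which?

T13

T22 and P13 hold, so V15 follows (Rule 9).
From V15, Rule 6 gives W28.
From W28 and V15, Rule 11 gives T13.
W15 would need T30, R16, and V15 (Rule 3), but T30 is never established. S23 would need W28 and Q5 (Rule 8), but Q5 is never established.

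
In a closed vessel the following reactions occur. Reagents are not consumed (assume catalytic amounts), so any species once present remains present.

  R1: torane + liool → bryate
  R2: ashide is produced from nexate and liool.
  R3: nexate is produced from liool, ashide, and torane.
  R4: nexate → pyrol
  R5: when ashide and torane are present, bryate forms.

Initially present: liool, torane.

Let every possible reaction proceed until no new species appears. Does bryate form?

Yes

torane and liool present → bryate forms (R1).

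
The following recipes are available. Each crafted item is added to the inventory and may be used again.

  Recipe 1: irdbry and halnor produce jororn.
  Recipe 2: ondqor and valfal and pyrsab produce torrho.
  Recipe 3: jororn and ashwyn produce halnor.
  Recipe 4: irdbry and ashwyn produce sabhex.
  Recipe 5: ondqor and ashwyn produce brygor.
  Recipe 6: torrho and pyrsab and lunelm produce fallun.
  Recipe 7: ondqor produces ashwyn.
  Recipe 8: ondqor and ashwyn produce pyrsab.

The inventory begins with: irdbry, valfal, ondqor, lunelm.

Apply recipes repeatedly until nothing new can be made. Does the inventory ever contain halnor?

halnor would need jororn and ashwyn (Recipe 3), but jororn is never obtained.

No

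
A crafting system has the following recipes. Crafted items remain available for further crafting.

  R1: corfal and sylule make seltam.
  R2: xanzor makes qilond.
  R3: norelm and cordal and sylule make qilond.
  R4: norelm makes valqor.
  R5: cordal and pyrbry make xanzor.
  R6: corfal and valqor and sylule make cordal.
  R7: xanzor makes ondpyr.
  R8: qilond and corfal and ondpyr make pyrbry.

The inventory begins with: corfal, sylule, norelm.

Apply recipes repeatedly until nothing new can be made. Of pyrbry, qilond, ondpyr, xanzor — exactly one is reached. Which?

norelm → valqor (R4).
Using R6, corfal, valqor, and sylule make cordal.
norelm and cordal and sylule → qilond (R3).
pyrbry would need qilond, corfal, and ondpyr (R8), but ondpyr is never obtained. ondpyr would need xanzor (R7), but xanzor is never obtained. xanzor would need cordal and pyrbry (R5), but pyrbry is never obtained.

qilond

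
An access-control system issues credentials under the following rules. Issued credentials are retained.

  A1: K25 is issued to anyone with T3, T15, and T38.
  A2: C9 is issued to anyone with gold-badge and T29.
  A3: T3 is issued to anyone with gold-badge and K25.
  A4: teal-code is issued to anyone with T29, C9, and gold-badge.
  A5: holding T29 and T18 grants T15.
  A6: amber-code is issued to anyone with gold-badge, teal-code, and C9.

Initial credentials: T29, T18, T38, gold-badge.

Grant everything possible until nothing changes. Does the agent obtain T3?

T3 would need gold-badge and K25 (A3), but K25 is never granted.

No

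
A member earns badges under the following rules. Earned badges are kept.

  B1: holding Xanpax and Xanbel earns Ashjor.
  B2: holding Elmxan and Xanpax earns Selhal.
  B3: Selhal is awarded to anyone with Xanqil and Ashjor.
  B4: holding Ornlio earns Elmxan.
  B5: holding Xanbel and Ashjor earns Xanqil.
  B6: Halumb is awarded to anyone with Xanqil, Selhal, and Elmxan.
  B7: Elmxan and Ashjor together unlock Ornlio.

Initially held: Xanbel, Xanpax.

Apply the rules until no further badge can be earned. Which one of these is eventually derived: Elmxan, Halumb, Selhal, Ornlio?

With Xanpax and Xanbel, Ashjor is earned (B1).
With Xanbel and Ashjor, Xanqil is earned (B5).
With Xanqil and Ashjor, Selhal is earned (B3).
Elmxan would need Ornlio (B4), but Ornlio is never earned. Ornlio would need Elmxan and Ashjor (B7), but Elmxan is never earned. Halumb would need Xanqil, Selhal, and Elmxan (B6), but Elmxan is never earned.

Selhal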